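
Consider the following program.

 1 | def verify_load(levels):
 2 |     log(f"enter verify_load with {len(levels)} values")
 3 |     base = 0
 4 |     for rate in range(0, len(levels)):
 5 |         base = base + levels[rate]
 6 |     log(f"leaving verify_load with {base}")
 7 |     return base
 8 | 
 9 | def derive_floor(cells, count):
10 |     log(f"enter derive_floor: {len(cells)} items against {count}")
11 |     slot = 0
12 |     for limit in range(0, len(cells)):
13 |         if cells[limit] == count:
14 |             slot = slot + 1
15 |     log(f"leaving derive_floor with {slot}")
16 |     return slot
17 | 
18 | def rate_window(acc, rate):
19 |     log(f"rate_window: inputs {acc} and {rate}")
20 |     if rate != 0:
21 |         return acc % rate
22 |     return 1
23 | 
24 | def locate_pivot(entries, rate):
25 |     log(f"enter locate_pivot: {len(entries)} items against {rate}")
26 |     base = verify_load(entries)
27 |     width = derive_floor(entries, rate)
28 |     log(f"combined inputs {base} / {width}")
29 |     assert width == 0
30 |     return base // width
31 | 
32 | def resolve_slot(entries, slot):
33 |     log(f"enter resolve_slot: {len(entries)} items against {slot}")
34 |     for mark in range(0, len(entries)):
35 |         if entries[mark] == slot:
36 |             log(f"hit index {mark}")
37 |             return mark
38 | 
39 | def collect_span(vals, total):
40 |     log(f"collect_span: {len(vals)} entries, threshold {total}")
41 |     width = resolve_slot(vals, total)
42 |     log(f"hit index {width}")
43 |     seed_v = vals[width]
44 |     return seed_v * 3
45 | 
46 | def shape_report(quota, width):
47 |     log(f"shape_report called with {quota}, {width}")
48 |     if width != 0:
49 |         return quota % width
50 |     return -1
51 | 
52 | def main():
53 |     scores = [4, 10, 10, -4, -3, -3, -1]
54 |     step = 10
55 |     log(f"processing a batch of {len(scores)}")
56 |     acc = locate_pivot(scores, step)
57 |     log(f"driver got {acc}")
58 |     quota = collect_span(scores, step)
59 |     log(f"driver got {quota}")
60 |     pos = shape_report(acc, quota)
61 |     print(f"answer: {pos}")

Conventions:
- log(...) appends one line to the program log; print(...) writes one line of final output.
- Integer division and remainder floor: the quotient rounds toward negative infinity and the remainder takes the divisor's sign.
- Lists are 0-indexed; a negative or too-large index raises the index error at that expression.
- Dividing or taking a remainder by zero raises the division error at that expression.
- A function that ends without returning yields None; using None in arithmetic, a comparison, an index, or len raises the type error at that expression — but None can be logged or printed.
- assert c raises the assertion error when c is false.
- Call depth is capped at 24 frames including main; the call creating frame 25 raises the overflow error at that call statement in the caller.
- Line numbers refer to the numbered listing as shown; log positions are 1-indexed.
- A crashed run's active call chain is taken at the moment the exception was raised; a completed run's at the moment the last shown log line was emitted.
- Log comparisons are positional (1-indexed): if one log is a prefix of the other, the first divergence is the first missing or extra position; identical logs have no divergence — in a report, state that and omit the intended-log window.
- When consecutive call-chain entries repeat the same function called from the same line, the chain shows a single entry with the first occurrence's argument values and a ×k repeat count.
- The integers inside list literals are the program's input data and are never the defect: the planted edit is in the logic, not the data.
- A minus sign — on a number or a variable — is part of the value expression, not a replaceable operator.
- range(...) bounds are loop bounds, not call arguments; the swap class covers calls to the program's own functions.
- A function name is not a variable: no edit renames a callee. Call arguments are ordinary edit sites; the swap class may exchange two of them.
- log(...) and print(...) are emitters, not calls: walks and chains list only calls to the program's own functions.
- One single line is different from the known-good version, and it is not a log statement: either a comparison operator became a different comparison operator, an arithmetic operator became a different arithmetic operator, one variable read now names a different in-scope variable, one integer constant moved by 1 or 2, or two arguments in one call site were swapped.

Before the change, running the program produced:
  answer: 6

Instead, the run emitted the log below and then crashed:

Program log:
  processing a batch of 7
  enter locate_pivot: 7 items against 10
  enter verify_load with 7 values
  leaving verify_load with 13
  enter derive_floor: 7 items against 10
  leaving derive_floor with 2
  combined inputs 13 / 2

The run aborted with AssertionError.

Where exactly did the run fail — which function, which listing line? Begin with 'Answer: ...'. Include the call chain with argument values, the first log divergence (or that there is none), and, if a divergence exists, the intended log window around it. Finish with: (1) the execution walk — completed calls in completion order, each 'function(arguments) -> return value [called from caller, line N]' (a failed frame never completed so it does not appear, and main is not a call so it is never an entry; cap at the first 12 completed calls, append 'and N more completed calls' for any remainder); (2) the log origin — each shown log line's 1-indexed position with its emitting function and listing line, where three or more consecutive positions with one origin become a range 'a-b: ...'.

Answer: the error was raised in locate_pivot, line 29.
Key fact: The log ends early — 7 lines, where the working version next logs 'driver got 6'.
Call chain: main -> locate_pivot([4, 10, 10, -4, -3, -3, -1], 10) (called at line 56).
First divergence: position 8 — after 7 matching lines the faulty run goes silent; intended next line 'driver got 6'.
Intended log window:
  6: leaving derive_floor with 2
  7: combined inputs 13 / 2
  8: driver got 6
  9: collect_span: 7 entries, threshold 10
Execution walk:
  verify_load([4, 10, 10, -4, -3, -3, -1]) -> 13  [called from locate_pivot, line 26]
  derive_floor([4, 10, 10, -4, -3, -3, -1], 10) -> 2  [called from locate_pivot, line 27]
Log origins:
  1: emitted by main (line 55)
  2: emitted by locate_pivot (line 25)
  3: emitted by verify_load (line 2)
  4: emitted by verify_load (line 6)
  5: emitted by derive_floor (line 10)
  6: emitted by derive_floor (line 15)
  7: emitted by locate_pivot (line 28)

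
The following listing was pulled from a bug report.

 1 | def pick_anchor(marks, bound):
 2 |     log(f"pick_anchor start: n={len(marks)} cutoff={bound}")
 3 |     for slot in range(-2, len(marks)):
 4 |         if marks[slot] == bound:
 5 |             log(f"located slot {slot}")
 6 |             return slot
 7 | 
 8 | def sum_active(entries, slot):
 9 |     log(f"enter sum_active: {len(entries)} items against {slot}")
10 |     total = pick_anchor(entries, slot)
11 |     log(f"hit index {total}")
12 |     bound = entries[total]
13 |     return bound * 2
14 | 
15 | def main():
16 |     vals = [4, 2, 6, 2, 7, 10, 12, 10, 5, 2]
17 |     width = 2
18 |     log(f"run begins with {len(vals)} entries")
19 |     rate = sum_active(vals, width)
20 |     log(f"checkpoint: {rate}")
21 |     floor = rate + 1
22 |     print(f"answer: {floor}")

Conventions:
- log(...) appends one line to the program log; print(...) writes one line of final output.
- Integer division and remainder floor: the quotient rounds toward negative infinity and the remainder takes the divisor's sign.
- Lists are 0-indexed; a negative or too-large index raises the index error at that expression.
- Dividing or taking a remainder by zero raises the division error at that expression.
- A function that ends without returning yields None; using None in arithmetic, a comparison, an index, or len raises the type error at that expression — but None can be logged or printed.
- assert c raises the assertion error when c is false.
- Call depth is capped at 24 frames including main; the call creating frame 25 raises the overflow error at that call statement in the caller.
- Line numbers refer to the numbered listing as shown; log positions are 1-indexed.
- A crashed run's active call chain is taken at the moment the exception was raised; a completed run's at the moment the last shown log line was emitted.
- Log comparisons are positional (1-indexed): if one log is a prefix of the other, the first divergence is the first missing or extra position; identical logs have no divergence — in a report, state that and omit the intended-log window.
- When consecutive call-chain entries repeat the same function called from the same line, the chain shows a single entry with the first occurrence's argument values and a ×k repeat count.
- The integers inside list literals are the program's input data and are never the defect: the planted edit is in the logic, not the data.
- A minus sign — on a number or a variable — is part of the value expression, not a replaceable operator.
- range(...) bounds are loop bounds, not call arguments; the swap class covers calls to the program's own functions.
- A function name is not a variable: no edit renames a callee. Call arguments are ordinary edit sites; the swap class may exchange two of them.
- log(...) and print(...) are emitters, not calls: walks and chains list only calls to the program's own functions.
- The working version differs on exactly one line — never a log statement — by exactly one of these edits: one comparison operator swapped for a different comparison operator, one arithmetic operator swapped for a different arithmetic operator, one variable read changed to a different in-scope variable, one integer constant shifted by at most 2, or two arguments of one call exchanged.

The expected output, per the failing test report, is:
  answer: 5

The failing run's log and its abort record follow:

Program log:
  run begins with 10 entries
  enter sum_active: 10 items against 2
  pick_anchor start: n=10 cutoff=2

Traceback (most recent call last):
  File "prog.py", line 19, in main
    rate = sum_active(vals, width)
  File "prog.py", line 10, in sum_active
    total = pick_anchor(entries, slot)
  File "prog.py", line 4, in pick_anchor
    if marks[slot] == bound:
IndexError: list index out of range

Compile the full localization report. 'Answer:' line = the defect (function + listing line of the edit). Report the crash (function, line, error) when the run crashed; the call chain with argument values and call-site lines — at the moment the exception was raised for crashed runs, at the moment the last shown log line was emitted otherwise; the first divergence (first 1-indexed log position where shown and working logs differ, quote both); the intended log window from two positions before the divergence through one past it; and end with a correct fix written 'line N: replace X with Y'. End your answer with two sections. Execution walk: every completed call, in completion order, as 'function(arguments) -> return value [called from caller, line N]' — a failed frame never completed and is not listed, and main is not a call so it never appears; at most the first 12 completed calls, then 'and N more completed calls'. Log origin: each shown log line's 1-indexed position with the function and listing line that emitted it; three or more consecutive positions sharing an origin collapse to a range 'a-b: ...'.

Answer: the defect is in pick_anchor at line 3.
The tell: The log ends early — 3 lines, where the working version next logs 'located slot 1'.
Crash: pick_anchor, line 4, IndexError.
Call chain: main -> sum_active([4, 2, 6, 2, 7, 10, 12, 10, 5, 2], 2) (called at line 19) -> pick_anchor([4, 2, 6, 2, 7, 10, 12, 10, 5, 2], 2) (called at line 10).
First divergence: position 4; the shown log stops at 3 lines while the working version next logs 'located slot 1'.
Intended log window:
  2: enter sum_active: 10 items against 2
  3: pick_anchor start: n=10 cutoff=2
  4: located slot 1
  5: hit index 1
Execution walk:
  (no call completed)
Log origins:
  1: logged in main at line 18
  2: logged in sum_active at line 9
  3: logged in pick_anchor at line 2
A correct fix: line 3: replace `-2` with `0`.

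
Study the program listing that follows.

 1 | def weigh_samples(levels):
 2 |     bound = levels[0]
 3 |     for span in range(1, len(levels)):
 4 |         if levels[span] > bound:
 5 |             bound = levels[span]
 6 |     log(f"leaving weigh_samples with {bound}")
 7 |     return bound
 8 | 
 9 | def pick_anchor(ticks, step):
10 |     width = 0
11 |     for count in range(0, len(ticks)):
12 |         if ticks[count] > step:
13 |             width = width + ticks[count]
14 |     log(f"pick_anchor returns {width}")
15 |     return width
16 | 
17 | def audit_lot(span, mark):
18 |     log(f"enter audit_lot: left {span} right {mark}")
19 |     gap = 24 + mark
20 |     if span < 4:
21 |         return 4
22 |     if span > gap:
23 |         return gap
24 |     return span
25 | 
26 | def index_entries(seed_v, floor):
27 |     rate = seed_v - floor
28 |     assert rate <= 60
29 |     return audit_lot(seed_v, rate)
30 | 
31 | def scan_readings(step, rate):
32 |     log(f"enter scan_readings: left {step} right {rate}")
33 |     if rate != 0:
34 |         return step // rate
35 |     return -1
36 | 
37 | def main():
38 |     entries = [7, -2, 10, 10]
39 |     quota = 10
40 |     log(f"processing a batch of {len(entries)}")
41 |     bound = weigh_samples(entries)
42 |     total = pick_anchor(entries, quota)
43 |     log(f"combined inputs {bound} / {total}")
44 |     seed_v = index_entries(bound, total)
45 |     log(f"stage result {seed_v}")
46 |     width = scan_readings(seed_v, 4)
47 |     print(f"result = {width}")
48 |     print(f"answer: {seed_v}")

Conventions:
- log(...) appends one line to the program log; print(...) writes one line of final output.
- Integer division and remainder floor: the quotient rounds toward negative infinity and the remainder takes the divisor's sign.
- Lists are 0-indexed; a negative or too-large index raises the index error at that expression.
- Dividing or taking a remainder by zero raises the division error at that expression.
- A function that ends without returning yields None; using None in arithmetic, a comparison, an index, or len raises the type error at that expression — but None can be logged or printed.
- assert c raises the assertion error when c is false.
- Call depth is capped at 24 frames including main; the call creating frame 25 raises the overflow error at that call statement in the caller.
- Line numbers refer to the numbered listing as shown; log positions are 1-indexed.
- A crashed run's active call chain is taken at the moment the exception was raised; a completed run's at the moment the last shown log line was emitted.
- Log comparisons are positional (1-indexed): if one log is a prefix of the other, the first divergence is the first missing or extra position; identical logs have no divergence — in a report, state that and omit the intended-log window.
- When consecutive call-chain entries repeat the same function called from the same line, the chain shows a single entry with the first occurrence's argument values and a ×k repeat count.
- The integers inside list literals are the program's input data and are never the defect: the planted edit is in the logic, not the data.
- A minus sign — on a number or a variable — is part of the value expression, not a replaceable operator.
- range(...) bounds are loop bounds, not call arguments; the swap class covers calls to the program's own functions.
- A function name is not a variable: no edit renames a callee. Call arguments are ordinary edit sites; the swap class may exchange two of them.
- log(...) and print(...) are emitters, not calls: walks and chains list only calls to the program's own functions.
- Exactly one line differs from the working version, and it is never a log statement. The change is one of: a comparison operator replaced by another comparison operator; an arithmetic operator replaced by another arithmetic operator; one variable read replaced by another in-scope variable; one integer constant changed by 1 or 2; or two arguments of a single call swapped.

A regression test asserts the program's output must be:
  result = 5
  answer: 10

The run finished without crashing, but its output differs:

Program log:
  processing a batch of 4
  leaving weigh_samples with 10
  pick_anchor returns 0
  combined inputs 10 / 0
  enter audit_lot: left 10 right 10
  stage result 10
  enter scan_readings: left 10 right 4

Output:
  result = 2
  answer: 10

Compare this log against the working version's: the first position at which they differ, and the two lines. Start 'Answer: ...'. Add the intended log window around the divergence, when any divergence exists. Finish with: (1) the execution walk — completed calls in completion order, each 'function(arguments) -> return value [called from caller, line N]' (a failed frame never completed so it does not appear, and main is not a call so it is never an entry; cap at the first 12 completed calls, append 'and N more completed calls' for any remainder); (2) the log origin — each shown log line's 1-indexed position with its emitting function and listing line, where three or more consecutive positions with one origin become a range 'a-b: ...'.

Answer: at position 7 the run shows 'enter scan_readings: left 10 right 4' where the working version logs 'enter scan_readings: left 10 right 2'.
Intended log window:
  5: enter audit_lot: left 10 right 10
  6: stage result 10
  7: enter scan_readings: left 10 right 2
Execution walk:
  weigh_samples([7, -2, 10, 10]) -> 10  [called from main, line 41]
  pick_anchor([7, -2, 10, 10], 10) -> 0  [called from main, line 42]
  audit_lot(10, 10) -> 10  [called from index_entries, line 29]
  index_entries(10, 0) -> 10  [called from main, line 44]
  scan_readings(10, 4) -> 2  [called from main, line 46]
Log line origins:
  1: emitted by main (line 40)
  2: emitted by weigh_samples (line 6)
  3: emitted by pick_anchor (line 14)
  4: emitted by main (line 43)
  5: emitted by audit_lot (line 18)
  6: emitted by main (line 45)
  7: emitted by scan_readings (line 32)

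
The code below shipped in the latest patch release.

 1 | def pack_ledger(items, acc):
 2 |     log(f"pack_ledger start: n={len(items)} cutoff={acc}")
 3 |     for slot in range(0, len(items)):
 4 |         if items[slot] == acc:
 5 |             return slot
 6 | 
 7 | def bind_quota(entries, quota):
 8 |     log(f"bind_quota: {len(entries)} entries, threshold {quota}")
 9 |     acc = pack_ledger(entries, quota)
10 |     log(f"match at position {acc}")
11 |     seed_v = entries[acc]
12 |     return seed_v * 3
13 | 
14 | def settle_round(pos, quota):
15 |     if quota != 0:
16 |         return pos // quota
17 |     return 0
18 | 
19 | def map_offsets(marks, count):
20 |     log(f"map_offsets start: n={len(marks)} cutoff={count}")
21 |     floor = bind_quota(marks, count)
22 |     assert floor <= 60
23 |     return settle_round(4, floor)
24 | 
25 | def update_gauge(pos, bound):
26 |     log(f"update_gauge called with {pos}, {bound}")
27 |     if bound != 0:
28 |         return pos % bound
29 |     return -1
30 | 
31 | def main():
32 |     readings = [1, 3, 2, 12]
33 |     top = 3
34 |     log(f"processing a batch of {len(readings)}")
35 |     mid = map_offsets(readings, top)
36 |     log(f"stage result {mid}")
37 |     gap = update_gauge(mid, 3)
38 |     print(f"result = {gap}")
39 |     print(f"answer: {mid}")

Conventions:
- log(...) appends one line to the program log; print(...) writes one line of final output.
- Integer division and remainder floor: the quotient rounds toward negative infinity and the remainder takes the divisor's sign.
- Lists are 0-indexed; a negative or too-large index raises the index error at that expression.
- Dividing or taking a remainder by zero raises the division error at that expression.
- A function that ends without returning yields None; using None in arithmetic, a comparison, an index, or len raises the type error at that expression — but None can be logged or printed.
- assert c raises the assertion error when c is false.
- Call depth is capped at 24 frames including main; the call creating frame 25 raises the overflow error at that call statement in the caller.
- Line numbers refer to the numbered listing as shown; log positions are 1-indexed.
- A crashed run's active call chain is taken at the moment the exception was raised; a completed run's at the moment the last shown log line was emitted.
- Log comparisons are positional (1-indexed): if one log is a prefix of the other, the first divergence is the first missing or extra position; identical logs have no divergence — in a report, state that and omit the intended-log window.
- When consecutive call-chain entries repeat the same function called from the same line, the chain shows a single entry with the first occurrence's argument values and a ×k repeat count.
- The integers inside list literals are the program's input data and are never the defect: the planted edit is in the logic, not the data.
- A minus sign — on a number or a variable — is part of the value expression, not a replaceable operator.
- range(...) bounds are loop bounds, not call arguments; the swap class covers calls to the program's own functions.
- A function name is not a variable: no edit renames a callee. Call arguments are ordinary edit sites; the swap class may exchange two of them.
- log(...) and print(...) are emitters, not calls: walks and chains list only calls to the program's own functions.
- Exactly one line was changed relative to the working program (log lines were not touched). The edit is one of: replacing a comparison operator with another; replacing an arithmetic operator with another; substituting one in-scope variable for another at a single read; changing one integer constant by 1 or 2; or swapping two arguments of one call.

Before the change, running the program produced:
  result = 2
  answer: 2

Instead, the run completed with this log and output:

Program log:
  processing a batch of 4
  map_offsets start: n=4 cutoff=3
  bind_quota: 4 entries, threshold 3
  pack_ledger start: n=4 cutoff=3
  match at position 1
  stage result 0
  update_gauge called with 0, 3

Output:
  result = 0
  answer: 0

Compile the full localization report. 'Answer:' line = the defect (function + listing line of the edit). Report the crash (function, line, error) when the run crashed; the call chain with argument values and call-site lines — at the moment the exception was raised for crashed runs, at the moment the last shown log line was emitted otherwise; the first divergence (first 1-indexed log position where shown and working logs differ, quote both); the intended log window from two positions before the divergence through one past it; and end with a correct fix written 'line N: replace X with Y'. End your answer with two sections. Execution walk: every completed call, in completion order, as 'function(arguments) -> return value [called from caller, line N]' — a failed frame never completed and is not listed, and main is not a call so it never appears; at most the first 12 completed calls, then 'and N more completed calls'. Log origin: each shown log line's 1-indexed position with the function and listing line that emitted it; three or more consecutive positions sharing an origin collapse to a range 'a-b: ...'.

Answer: the defect is in map_offsets at line 23.
Key observation: Log line 6 is where behavior first shows: 'stage result 0' appears instead of 'stage result 2'.
Call chain: main -> update_gauge(0, 3) (called at line 37).
First divergence: at position 6 the run shows 'stage result 0' where the working version logs 'stage result 2'.
Intended log window:
  4: pack_ledger start: n=4 cutoff=3
  5: match at position 1
  6: stage result 2
  7: update_gauge called with 2, 3
Execution walk:
  pack_ledger([1, 3, 2, 12], 3) -> 1  [called from bind_quota, line 9]
  bind_quota([1, 3, 2, 12], 3) -> 9  [called from map_offsets, line 21]
  settle_round(4, 9) -> 0  [called from map_offsets, line 23]
  map_offsets([1, 3, 2, 12], 3) -> 0  [called from main, line 35]
  update_gauge(0, 3) -> 0  [called from main, line 37]
Origin of each log line:
  1: emitted by main (line 34)
  2: emitted by map_offsets (line 20)
  3: emitted by bind_quota (line 8)
  4: emitted by pack_ledger (line 2)
  5: emitted by bind_quota (line 10)
  6: emitted by main (line 36)
  7: emitted by update_gauge (line 26)
A correct fix: line 23: replace `settle_round(4, floor)` with `settle_round(floor, 4)`.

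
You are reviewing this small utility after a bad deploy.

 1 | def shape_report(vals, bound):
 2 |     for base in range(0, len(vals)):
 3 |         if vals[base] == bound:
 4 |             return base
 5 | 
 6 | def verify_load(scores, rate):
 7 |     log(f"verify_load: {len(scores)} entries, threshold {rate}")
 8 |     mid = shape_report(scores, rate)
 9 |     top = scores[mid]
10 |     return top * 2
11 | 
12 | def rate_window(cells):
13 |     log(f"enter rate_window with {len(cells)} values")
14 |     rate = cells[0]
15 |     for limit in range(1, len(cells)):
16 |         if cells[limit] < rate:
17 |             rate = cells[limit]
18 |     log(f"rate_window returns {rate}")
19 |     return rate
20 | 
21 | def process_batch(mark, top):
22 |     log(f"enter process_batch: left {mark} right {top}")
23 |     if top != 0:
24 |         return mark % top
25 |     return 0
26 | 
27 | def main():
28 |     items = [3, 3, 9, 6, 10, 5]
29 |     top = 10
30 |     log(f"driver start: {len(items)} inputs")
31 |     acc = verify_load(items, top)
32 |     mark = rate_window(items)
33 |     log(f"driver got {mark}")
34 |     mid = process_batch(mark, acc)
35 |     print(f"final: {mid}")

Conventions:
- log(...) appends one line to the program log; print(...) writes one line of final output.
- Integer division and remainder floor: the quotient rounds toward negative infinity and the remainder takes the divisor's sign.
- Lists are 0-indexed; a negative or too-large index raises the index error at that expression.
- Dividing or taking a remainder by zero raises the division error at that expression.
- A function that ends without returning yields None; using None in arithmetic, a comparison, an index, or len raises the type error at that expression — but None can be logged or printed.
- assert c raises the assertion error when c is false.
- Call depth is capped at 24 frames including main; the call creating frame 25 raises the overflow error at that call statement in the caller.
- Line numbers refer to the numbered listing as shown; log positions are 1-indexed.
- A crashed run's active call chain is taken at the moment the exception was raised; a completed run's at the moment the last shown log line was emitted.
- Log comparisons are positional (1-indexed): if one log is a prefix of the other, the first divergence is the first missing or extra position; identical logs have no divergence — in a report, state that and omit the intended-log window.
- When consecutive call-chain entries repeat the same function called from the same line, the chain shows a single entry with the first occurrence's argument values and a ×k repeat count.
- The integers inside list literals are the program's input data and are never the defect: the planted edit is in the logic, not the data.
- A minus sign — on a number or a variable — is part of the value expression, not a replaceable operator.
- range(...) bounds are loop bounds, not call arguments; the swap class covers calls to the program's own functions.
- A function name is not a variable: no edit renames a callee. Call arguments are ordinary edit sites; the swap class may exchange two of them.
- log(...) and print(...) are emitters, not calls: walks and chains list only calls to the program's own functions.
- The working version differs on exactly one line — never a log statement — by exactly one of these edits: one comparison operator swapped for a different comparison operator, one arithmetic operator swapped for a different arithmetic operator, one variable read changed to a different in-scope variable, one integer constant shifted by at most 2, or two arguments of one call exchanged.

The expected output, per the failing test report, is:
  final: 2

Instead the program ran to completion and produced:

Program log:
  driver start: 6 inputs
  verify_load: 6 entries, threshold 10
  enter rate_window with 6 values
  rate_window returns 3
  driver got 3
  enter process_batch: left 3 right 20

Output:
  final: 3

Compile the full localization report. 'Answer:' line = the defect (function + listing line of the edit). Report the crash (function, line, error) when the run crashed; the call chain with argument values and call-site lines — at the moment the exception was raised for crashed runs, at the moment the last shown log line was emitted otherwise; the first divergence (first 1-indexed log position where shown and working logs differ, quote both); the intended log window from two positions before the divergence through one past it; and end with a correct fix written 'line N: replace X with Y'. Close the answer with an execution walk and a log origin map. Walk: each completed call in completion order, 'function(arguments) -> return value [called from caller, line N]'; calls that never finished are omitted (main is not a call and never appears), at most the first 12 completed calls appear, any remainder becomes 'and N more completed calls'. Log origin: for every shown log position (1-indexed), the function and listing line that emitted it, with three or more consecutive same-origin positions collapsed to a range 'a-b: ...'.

Answer: the defect is in main at line 34.
Core observation: The log first diverges at position 6: the faulty run prints 'enter process_batch: left 3 right 20' where the working version prints 'enter process_batch: left 20 right 3'.
Call chain: main -> process_batch(3, 20) (called at line 34).
First divergence: position 6 — shown 'enter process_batch: left 3 right 20', intended 'enter process_batch: left 20 right 3'.
Intended log window:
  4: rate_window returns 3
  5: driver got 3
  6: enter process_batch: left 20 right 3
Execution walk:
  shape_report([3, 3, 9, 6, 10, 5], 10) -> 4  [called from verify_load, line 8]
  verify_load([3, 3, 9, 6, 10, 5], 10) -> 20  [called from main, line 31]
  rate_window([3, 3, 9, 6, 10, 5]) -> 3  [called from main, line 32]
  process_batch(3, 20) -> 3  [called from main, line 34]
Origin of each log line:
  1: from main, line 30
  2: from verify_load, line 7
  3: from rate_window, line 13
  4: from rate_window, line 18
  5: from main, line 33
  6: from process_batch, line 22
A correct fix: line 34: replace `process_batch(mark, acc)` with `process_batch(acc, mark)`.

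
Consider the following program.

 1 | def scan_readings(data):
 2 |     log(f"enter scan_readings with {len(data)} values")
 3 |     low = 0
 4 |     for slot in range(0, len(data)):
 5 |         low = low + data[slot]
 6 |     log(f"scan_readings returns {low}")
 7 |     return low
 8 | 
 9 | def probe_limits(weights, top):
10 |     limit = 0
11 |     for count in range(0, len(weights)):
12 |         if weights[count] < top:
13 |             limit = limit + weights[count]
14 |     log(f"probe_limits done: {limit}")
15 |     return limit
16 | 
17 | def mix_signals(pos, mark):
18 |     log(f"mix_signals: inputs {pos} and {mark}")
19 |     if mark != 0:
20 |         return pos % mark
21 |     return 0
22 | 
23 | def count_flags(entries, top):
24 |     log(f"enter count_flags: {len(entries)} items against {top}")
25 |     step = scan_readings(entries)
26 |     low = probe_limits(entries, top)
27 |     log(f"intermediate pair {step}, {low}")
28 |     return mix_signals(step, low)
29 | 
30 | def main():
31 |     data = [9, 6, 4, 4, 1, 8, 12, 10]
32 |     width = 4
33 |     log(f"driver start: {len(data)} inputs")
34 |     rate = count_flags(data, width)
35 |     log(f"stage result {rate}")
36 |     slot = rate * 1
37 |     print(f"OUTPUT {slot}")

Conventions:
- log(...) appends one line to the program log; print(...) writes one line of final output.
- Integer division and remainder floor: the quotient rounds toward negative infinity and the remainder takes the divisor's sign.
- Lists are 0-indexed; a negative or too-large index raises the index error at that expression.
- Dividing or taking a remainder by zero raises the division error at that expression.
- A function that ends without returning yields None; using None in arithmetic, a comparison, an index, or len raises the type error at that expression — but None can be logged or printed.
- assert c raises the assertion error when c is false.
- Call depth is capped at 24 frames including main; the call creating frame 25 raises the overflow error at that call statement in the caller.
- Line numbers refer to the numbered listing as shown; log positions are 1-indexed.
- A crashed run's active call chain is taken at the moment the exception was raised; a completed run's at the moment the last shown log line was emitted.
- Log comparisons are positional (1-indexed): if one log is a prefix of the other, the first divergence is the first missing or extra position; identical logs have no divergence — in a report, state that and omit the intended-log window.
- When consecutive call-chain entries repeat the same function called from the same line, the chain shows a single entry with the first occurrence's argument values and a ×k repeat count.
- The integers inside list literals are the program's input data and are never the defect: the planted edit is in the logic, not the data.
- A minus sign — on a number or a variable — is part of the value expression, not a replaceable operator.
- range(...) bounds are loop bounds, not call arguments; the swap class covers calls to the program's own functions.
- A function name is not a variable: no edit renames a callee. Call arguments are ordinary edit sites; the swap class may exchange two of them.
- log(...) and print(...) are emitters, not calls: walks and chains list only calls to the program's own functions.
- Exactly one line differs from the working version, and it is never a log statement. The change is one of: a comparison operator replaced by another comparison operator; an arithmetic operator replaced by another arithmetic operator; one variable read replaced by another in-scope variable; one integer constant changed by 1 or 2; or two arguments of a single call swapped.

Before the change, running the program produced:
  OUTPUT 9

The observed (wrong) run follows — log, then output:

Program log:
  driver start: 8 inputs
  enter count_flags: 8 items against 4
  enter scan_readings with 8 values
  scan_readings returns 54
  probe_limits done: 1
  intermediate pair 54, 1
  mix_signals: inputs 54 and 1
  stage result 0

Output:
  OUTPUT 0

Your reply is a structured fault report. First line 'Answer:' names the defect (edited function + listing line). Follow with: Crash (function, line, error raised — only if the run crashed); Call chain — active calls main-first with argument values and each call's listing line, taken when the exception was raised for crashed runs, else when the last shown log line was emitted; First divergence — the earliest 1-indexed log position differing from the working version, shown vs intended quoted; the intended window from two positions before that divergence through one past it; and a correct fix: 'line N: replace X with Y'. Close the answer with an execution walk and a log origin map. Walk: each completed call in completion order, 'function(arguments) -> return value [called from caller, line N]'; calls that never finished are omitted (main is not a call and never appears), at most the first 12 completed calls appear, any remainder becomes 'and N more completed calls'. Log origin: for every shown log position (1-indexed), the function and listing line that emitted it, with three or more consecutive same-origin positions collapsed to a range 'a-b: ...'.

Answer: the defect is in probe_limits at line 12.
Key observation: At log position 5 the runs split — shown 'probe_limits done: 1', but the working version logs 'probe_limits done: 45'.
Call chain: main.
First divergence: position 5 — the shown line 'probe_limits done: 1' should read 'probe_limits done: 45'.
Intended log window:
  3: enter scan_readings with 8 values
  4: scan_readings returns 54
  5: probe_limits done: 45
  6: intermediate pair 54, 45
Execution walk:
  scan_readings([9, 6, 4, 4, 1, 8, 12, 10]) -> 54  [called from count_flags, line 25]
  probe_limits([9, 6, 4, 4, 1, 8, 12, 10], 4) -> 1  [called from count_flags, line 26]
  mix_signals(54, 1) -> 0  [called from count_flags, line 28]
  count_flags([9, 6, 4, 4, 1, 8, 12, 10], 4) -> 0  [called from main, line 34]
Log origin:
  1: logged in main at line 33
  2: logged in count_flags at line 24
  3: logged in scan_readings at line 2
  4: logged in scan_readings at line 6
  5: logged in probe_limits at line 14
  6: logged in count_flags at line 27
  7: logged in mix_signals at line 18
  8: logged in main at line 35
A correct fix: line 12: replace `<` with `>`.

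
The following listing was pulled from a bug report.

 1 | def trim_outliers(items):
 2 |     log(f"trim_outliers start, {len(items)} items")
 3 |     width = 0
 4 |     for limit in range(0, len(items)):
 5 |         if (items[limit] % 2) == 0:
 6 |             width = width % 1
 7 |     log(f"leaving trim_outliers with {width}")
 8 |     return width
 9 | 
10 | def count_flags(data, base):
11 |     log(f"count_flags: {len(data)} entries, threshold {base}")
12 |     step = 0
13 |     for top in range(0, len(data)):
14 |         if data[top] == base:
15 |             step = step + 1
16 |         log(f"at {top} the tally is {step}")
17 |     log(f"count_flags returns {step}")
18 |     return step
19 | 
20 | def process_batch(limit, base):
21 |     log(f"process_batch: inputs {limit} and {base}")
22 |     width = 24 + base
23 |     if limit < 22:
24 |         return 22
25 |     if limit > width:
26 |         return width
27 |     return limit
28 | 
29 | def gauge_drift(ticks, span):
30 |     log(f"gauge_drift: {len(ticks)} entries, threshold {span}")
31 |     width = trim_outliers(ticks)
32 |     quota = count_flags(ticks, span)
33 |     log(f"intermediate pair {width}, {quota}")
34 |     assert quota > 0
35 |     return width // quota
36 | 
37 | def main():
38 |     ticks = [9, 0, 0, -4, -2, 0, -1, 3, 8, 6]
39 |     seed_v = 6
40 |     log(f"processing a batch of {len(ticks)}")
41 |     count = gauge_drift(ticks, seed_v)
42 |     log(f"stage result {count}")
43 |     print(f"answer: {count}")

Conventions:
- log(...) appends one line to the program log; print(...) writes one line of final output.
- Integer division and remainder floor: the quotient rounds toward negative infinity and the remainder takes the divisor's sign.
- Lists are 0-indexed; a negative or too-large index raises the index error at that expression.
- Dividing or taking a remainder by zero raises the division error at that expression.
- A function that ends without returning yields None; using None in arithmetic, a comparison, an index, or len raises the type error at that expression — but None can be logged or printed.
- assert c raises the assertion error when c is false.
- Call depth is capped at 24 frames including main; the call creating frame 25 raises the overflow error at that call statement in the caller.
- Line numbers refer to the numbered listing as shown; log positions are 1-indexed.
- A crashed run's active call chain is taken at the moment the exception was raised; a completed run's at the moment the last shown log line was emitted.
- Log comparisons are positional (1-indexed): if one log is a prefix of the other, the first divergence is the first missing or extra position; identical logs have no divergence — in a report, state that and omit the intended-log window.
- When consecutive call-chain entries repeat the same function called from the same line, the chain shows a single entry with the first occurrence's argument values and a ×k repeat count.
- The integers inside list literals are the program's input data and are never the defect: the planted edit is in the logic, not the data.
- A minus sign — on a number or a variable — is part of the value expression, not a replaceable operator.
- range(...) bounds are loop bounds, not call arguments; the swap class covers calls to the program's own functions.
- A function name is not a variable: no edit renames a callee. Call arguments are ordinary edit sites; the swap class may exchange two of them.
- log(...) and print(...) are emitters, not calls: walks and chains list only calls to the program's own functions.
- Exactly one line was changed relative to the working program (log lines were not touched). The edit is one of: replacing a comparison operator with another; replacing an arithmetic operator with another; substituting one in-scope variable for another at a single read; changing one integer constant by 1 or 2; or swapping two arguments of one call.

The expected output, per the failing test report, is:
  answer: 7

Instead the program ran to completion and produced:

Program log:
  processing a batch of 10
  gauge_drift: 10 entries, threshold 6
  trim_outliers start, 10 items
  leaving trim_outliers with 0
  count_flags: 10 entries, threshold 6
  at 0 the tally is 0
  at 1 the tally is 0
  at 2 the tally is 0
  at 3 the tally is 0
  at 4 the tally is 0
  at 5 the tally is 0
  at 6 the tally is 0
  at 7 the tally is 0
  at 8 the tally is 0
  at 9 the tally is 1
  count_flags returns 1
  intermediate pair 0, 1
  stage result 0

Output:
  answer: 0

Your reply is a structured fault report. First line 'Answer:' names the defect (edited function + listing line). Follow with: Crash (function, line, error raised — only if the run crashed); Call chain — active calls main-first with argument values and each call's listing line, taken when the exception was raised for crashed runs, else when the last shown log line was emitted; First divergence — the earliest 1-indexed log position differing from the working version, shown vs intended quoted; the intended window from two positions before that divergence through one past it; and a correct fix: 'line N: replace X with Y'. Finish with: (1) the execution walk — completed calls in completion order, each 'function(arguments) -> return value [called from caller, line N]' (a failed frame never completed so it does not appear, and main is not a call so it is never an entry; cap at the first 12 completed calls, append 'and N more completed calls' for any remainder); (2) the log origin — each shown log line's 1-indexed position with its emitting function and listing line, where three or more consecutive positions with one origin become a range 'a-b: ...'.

Answer: the defect is in trim_outliers at line 6.
Core observation: At log position 4 the runs split — shown 'leaving trim_outliers with 0', but the working version logs 'leaving trim_outliers with 7'.
Call chain: main.
First divergence: position 4 — shown 'leaving trim_outliers with 0', intended 'leaving trim_outliers with 7'.
Intended log window:
  2: gauge_drift: 10 entries, threshold 6
  3: trim_outliers start, 10 items
  4: leaving trim_outliers with 7
  5: count_flags: 10 entries, threshold 6
Execution walk:
  trim_outliers([9, 0, 0, -4, -2, 0, -1, 3, 8, 6]) -> 0  [called from gauge_drift, line 31]
  count_flags([9, 0, 0, -4, -2, 0, -1, 3, 8, 6], 6) -> 1  [called from gauge_drift, line 32]
  gauge_drift([9, 0, 0, -4, -2, 0, -1, 3, 8, 6], 6) -> 0  [called from main, line 41]
Log origin:
  1: logged in main at line 40
  2: logged in gauge_drift at line 30
  3: logged in trim_outliers at line 2
  4: logged in trim_outliers at line 7
  5: logged in count_flags at line 11
  6-15: logged in count_flags at line 16
  16: logged in count_flags at line 17
  17: logged in gauge_drift at line 33
  18: logged in main at line 42
A correct fix: line 6: replace `%` with `+`.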